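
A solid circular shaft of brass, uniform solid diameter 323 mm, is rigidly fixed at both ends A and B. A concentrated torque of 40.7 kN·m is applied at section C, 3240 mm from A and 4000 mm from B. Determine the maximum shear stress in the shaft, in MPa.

With uniform GJ and both ends fixed, compatibility θ_AC = θ_CB gives T_A·a = T_B·b, together with T_A + T_B = T₀.
T_A = T₀·b/(a+b) = 40700·4000/7240 = 22490 N·m; T_B = 18210 N·m.
τ in each portion: τ_AC = 3.40×10^6 Pa, τ_CB = 2.75×10^6 Pa; maximum is in AC.
τ_max = T_AC·r/J = 22490·0.162/1.07×10^-3 = 3.398×10^6 Pa.

3.40 MPa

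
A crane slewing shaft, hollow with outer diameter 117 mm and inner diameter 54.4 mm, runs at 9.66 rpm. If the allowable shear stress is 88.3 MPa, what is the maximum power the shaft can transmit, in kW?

26.8 kW

J = π(d_o⁴ − d_i⁴)/32 = π(0.117⁴ − 0.0544⁴)/32 = 1.754×10^-5 m⁴.
T_max = τ_allow·J/r = 8.83×10^7 × 1.754×10^-5 / 0.0585 = 26470 N·m.
ω = 2π·9.66/60 = 1.012 rad/s, so P_max = T_max·ω = 2.678×10^4 W.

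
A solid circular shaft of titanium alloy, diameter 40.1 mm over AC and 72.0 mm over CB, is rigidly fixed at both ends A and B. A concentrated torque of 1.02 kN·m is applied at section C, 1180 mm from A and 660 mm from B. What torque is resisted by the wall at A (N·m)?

52.1 N·m

Compatibility: T_A·a/J_AC = T_B·b/J_CB with T_A + T_B = T₀.
J_AC = 2.54×10^-7 m⁴, J_CB = 2.64×10^-6 m⁴, so T_A = T₀·(J_AC/a)/((J_AC/a)+(J_CB/b)) = 52.09 N·m, T_B = 967.9 N·m.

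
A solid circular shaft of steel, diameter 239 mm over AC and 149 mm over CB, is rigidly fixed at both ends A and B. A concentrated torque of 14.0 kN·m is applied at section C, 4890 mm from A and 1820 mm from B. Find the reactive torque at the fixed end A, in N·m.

Compatibility: T_A·a/J_AC = T_B·b/J_CB with T_A + T_B = T₀.
J_AC = 3.20×10^-4 m⁴, J_CB = 4.84×10^-5 m⁴, so T_A = T₀·(J_AC/a)/((J_AC/a)+(J_CB/b)) = 9958 N·m, T_B = 4042 N·m.

9960 N·m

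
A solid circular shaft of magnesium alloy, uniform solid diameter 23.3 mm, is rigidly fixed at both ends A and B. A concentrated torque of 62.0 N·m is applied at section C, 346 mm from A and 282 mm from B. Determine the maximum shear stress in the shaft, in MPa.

With uniform GJ and both ends fixed, compatibility θ_AC = θ_CB gives T_A·a = T_B·b, together with T_A + T_B = T₀.
T_A = T₀·b/(a+b) = 62.00·282/628.0 = 27.84 N·m; T_B = 34.16 N·m.
τ in each portion: τ_AC = 1.12×10^7 Pa, τ_CB = 1.38×10^7 Pa; maximum is in CB.
τ_max = T_CB·r/J = 34.16·0.0117/2.89×10^-8 = 1.375×10^7 Pa.

13.8 MPa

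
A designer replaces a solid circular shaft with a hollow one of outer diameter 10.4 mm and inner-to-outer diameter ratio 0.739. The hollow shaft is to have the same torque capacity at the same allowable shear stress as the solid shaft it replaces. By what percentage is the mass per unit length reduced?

42.5 %

Equal τ_max and T ⇒ the solid shaft needs d_s³ = d_o³(1−k⁴), so d_s = 10.4·(1−0.739⁴)^(1/3) = 9.242 mm.
Area ratio A_h/A_s = d_o²(1−k²)/d_s² = (1−k²)/(1−k⁴)^(2/3) = 0.5748.
Mass saving = 1 − 0.5748 = 42.5 %.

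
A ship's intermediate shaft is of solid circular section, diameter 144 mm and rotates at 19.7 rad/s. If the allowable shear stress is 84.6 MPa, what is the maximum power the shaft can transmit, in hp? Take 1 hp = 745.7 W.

1310 hp

J = πd⁴/32 = π(0.144)⁴/32 = 4.221×10^-5 m⁴.
T_max = τ_allow·J/r = 8.46×10^7 × 4.221×10^-5 / 0.0720 = 49600 N·m.
ω = 19.7 rad/s, so P_max = T_max·ω = 9.771×10^5 W.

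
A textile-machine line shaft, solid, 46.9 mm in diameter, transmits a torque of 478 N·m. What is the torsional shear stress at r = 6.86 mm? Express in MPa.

J = πd⁴/32 = π(0.0469)⁴/32 = 4.750×10^-7 m⁴.
Shear stress varies linearly with radius: τ = T·r/J = 478.0 × 0.00686 / 4.750×10^-7 = 6.903×10^6 Pa.

6.90 MPa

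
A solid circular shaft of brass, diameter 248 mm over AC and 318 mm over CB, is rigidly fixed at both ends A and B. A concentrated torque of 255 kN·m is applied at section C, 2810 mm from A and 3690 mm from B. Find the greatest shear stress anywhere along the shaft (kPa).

Compatibility: T_A·a/J_AC = T_B·b/J_CB with T_A + T_B = T₀.
J_AC = 3.71×10^-4 m⁴, J_CB = 1.00×10^-3 m⁴, so T_A = T₀·(J_AC/a)/((J_AC/a)+(J_CB/b)) = 83370 N·m, T_B = 171600 N·m.
τ in each portion: τ_AC = 2.78×10^7 Pa, τ_CB = 2.72×10^7 Pa; maximum is in AC.
τ_max = T_AC·r/J = 83370·0.124/3.71×10^-4 = 2.784×10^7 Pa.

27800 kPa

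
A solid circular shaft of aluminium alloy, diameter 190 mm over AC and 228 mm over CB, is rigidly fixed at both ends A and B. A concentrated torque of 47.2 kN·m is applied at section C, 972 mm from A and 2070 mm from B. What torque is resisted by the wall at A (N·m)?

Compatibility: T_A·a/J_AC = T_B·b/J_CB with T_A + T_B = T₀.
J_AC = 1.28×10^-4 m⁴, J_CB = 2.65×10^-4 m⁴, so T_A = T₀·(J_AC/a)/((J_AC/a)+(J_CB/b)) = 23910 N·m, T_B = 23290 N·m.

23900 N·m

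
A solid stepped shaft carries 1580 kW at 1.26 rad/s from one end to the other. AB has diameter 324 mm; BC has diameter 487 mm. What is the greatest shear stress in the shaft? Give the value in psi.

ω = 1.26 rad/s, so T = P/ω = 1580×10³ / 1.260 = 1.254e6 N·m.
Under the same torque, τ_max = 16T/(πd³) is largest where d is smallest — segment AB (d = 324 mm).
τ_max = 16·1.254e6/(π·(0.324)³) = 1.878×10^8 Pa.

27200 psi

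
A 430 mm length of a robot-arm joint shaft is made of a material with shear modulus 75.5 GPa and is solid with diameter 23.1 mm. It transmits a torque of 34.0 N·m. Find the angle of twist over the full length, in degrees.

J = πd⁴/32 = π(0.0231)⁴/32 = 2.795×10^-8 m⁴.
θ = T·L/(G·J) = 34.00 × 0.430 / (75.5×10⁹ × 2.795×10^-8) = 6.927×10^-3 rad.

0.397°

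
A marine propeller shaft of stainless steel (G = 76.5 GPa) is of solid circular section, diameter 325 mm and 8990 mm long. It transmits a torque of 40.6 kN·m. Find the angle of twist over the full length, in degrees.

J = πd⁴/32 = π(0.325)⁴/32 = 1.095×10^-3 m⁴.
θ = T·L/(G·J) = 40600 × 8.99 / (76.5×10⁹ × 1.095×10^-3) = 4.356×10^-3 rad.

0.250°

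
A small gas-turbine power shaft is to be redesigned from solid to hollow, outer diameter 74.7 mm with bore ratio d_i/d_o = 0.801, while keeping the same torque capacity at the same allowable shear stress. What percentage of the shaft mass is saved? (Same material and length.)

49.0 %

Equal τ_max and T ⇒ the solid shaft needs d_s³ = d_o³(1−k⁴), so d_s = 74.7·(1−0.801⁴)^(1/3) = 62.59 mm.
Area ratio A_h/A_s = d_o²(1−k²)/d_s² = (1−k²)/(1−k⁴)^(2/3) = 0.5104.
Mass saving = 1 − 0.5104 = 49.0 %.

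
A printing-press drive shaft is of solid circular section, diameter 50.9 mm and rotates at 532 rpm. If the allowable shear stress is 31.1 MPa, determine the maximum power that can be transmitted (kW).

J = πd⁴/32 = π(0.0509)⁴/32 = 6.590×10^-7 m⁴.
T_max = τ_allow·J/r = 3.11×10^7 × 6.590×10^-7 / 0.0255 = 805.3 N·m.
ω = 2π·532/60 = 55.71 rad/s, so P_max = T_max·ω = 4.486×10^4 W.

44.9 kW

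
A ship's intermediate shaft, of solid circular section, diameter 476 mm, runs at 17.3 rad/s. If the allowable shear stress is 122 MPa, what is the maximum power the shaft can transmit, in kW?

J = πd⁴/32 = π(0.476)⁴/32 = 5.040×10^-3 m⁴.
T_max = τ_allow·J/r = 1.22×10^8 × 5.040×10^-3 / 0.238 = 2.584e6 N·m.
ω = 17.3 rad/s, so P_max = T_max·ω = 4.469×10^7 W.

44700 kW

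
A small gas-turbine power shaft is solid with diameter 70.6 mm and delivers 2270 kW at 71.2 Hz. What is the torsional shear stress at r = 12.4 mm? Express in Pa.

2.58e7 Pa

ω = 2π·71.2 = 447.4 rad/s, so T = P/ω = 2270×10³ / 447.4 = 5074 N·m.
J = πd⁴/32 = π(0.0706)⁴/32 = 2.439×10^-6 m⁴.
Shear stress varies linearly with radius: τ = T·r/J = 5074 × 0.0124 / 2.439×10^-6 = 2.580×10^7 Pa.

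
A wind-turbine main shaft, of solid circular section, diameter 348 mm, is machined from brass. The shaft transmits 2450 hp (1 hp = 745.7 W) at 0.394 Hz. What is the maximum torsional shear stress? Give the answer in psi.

ω = 2π·0.394 = 2.476 rad/s, so T = P/ω = 2450×745.7 / 2.476 = 738000 N·m.
J = πd⁴/32 = π(0.348)⁴/32 = 1.440×10^-3 m⁴.
τ_max = T·r/J = 738000 × 0.174 / 1.440×10^-3 = 8.918×10^7 Pa.

12900 psi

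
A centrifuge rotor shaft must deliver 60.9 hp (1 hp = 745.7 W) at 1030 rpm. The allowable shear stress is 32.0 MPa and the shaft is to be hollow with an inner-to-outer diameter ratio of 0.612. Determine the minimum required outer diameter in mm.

ω = 2π·1030/60 = 107.9 rad/s, so T = P/ω = 60.9×745.7 / 107.9 = 421.0 N·m.
For a hollow shaft with d_i/d_o = 0.612: τ_max = 16T/(π d_o³ (1−k⁴)), so d_o = [16T/(π τ_allow (1−k⁴))]^(1/3) = [16·421.0/(π·3.20×10^7·0.8597)]^(1/3) = 0.04272 m.

42.7 mm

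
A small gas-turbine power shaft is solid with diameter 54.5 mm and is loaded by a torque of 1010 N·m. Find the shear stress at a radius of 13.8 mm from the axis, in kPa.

16100 kPa

J = πd⁴/32 = π(0.0545)⁴/32 = 8.661×10^-7 m⁴.
Shear stress varies linearly with radius: τ = T·r/J = 1010 × 0.0138 / 8.661×10^-7 = 1.609×10^7 Pa.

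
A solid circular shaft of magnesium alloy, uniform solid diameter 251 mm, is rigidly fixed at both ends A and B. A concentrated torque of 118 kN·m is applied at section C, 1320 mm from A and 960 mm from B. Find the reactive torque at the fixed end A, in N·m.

With uniform GJ and both ends fixed, compatibility θ_AC = θ_CB gives T_A·a = T_B·b, together with T_A + T_B = T₀.
T_A = T₀·b/(a+b) = 118000·960/2280 = 49680 N·m; T_B = 68320 N·m.

49700 N·m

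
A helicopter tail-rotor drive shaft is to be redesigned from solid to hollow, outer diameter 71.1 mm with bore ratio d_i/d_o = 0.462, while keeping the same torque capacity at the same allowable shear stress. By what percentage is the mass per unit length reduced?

18.9 %

Equal τ_max and T ⇒ the solid shaft needs d_s³ = d_o³(1−k⁴), so d_s = 71.1·(1−0.462⁴)^(1/3) = 70.00 mm.
Area ratio A_h/A_s = d_o²(1−k²)/d_s² = (1−k²)/(1−k⁴)^(2/3) = 0.8114.
Mass saving = 1 − 0.8114 = 18.9 %.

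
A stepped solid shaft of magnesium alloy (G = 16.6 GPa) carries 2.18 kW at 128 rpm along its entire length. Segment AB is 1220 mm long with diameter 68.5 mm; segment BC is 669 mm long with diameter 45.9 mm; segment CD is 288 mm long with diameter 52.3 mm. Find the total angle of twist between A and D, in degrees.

ω = 2π·128/60 = 13.40 rad/s, so T = P/ω = 2.18×10³ / 13.40 = 162.6 N·m.
J_AB = π(0.0685)⁴/32 = 2.16×10^-6 m⁴; J_BC = π(0.0459)⁴/32 = 4.36×10^-7 m⁴; J_CD = π(0.0523)⁴/32 = 7.35×10^-7 m⁴.
θ = (T/G)·Σ L_i/J_i = (162.6/16.6×10⁹)·(1.22/2.16×10^-6 + 0.669/4.36×10^-7 + 0.288/7.35×10^-7) = 0.02441 rad.

1.40°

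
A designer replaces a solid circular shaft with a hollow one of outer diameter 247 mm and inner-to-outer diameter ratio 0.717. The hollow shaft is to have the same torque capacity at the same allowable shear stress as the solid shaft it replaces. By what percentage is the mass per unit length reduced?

40.4 %

Equal τ_max and T ⇒ the solid shaft needs d_s³ = d_o³(1−k⁴), so d_s = 247·(1−0.717⁴)^(1/3) = 223.0 mm.
Area ratio A_h/A_s = d_o²(1−k²)/d_s² = (1−k²)/(1−k⁴)^(2/3) = 0.5962.
Mass saving = 1 − 0.5962 = 40.4 %.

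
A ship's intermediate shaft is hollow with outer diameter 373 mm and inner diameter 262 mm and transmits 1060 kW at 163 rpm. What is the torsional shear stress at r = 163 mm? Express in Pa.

7.04e6 Pa

ω = 2π·163/60 = 17.07 rad/s, so T = P/ω = 1060×10³ / 17.07 = 62100 N·m.
J = π(d_o⁴ − d_i⁴)/32 = π(0.373⁴ − 0.262⁴)/32 = 1.438×10^-3 m⁴.
Shear stress varies linearly with radius: τ = T·r/J = 62100 × 0.163 / 1.438×10^-3 = 7.040×10^6 Pa.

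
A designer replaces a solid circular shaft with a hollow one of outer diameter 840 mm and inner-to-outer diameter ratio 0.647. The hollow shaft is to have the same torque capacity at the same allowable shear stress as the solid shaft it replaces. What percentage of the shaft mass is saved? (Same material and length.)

33.9 %

Equal τ_max and T ⇒ the solid shaft needs d_s³ = d_o³(1−k⁴), so d_s = 840·(1−0.647⁴)^(1/3) = 787.8 mm.
Area ratio A_h/A_s = d_o²(1−k²)/d_s² = (1−k²)/(1−k⁴)^(2/3) = 0.6611.
Mass saving = 1 − 0.6611 = 33.9 %.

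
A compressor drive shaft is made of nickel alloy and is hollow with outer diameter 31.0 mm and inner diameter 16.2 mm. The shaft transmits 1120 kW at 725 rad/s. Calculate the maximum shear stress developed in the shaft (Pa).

ω = 725 rad/s, so T = P/ω = 1120×10³ / 725.0 = 1545 N·m.
J = π(d_o⁴ − d_i⁴)/32 = π(0.0310⁴ − 0.0162⁴)/32 = 8.390×10^-8 m⁴.
τ_max = T·r/J = 1545 × 0.0155 / 8.390×10^-8 = 2.854×10^8 Pa.

2.85e8 Pa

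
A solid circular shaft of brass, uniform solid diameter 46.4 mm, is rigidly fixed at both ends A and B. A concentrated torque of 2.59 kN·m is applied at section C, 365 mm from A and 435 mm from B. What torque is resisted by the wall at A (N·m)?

With uniform GJ and both ends fixed, compatibility θ_AC = θ_CB gives T_A·a = T_B·b, together with T_A + T_B = T₀.
T_A = T₀·b/(a+b) = 2590·435/800.0 = 1408 N·m; T_B = 1182 N·m.

1410 N·m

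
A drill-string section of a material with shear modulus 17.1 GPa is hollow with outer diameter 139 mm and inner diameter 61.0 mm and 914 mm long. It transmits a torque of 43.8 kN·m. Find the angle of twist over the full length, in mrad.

66.3 mrad

J = π(d_o⁴ − d_i⁴)/32 = π(0.139⁴ − 0.0610⁴)/32 = 3.529×10^-5 m⁴.
θ = T·L/(G·J) = 43800 × 0.914 / (17.1×10⁹ × 3.529×10^-5) = 0.06634 rad.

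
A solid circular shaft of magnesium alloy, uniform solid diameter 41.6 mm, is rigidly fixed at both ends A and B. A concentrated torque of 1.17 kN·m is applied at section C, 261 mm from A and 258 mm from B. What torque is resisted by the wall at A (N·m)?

582 N·m

With uniform GJ and both ends fixed, compatibility θ_AC = θ_CB gives T_A·a = T_B·b, together with T_A + T_B = T₀.
T_A = T₀·b/(a+b) = 1170·258/519.0 = 581.6 N·m; T_B = 588.4 N·m.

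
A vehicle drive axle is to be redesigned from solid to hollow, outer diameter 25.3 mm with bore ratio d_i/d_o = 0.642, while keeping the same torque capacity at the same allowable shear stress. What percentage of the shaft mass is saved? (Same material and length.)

Equal τ_max and T ⇒ the solid shaft needs d_s³ = d_o³(1−k⁴), so d_s = 25.3·(1−0.642⁴)^(1/3) = 23.78 mm.
Area ratio A_h/A_s = d_o²(1−k²)/d_s² = (1−k²)/(1−k⁴)^(2/3) = 0.6655.
Mass saving = 1 − 0.6655 = 33.4 %.

33.4 %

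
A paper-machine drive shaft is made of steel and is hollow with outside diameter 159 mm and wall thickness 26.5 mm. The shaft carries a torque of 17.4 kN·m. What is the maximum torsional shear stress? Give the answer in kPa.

J = π(d_o⁴ − d_i⁴)/32 = π(0.159⁴ − 0.106⁴)/32 = 5.035×10^-5 m⁴.
τ_max = T·r/J = 17400 × 0.0795 / 5.035×10^-5 = 2.747×10^7 Pa.

27500 kPa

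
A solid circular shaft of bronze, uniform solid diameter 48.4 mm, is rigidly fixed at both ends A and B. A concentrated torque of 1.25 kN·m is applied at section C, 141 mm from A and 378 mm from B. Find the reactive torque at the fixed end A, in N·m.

910 N·m

With uniform GJ and both ends fixed, compatibility θ_AC = θ_CB gives T_A·a = T_B·b, together with T_A + T_B = T₀.
T_A = T₀·b/(a+b) = 1250·378/519.0 = 910.4 N·m; T_B = 339.6 N·m.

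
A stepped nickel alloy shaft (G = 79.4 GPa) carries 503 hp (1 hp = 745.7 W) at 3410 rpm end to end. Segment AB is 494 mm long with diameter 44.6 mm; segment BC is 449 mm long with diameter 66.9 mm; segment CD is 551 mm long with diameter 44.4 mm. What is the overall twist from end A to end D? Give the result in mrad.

ω = 2π·3410/60 = 357.1 rad/s, so T = P/ω = 503×745.7 / 357.1 = 1050 N·m.
J_AB = π(0.0446)⁴/32 = 3.88×10^-7 m⁴; J_BC = π(0.0669)⁴/32 = 1.97×10^-6 m⁴; J_CD = π(0.0444)⁴/32 = 3.82×10^-7 m⁴.
θ = (T/G)·Σ L_i/J_i = (1050/79.4×10⁹)·(0.494/3.88×10^-7 + 0.449/1.97×10^-6 + 0.551/3.82×10^-7) = 0.03895 rad.

38.9 mrad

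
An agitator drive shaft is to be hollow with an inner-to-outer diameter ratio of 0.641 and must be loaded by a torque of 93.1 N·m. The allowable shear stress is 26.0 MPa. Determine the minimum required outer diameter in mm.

For a hollow shaft with d_i/d_o = 0.641: τ_max = 16T/(π d_o³ (1−k⁴)), so d_o = [16T/(π τ_allow (1−k⁴))]^(1/3) = [16·93.10/(π·2.60×10^7·0.8312)]^(1/3) = 0.02800 m.

28.0 mm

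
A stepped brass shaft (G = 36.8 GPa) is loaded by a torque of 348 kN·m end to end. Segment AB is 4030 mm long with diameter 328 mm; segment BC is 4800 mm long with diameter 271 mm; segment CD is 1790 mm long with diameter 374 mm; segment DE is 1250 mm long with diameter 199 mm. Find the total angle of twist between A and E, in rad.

J_AB = π(0.328)⁴/32 = 1.14×10^-3 m⁴; J_BC = π(0.271)⁴/32 = 5.30×10^-4 m⁴; J_CD = π(0.374)⁴/32 = 1.92×10^-3 m⁴; J_DE = π(0.199)⁴/32 = 1.54×10^-4 m⁴.
θ = (T/G)·Σ L_i/J_i = (348000/36.8×10⁹)·(4.03/1.14×10^-3 + 4.80/5.30×10^-4 + 1.79/1.92×10^-3 + 1.25/1.54×10^-4) = 0.2049 rad.

0.205 rad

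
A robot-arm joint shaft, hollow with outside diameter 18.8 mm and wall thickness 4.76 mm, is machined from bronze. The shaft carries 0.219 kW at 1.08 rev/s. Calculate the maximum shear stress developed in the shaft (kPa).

ω = 2π·1.08 = 6.786 rad/s, so T = P/ω = 0.219×10³ / 6.786 = 32.27 N·m.
J = π(d_o⁴ − d_i⁴)/32 = π(0.0188⁴ − 0.00928⁴)/32 = 1.154×10^-8 m⁴.
τ_max = T·r/J = 32.27 × 0.00940 / 1.154×10^-8 = 2.630×10^7 Pa.

26300 kPa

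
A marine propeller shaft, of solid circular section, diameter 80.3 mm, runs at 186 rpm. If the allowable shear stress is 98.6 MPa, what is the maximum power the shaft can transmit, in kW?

195 kW

J = πd⁴/32 = π(0.0803)⁴/32 = 4.082×10^-6 m⁴.
T_max = τ_allow·J/r = 9.86×10^7 × 4.082×10^-6 / 0.0401 = 10020 N·m.
ω = 2π·186/60 = 19.48 rad/s, so P_max = T_max·ω = 1.953×10^5 W.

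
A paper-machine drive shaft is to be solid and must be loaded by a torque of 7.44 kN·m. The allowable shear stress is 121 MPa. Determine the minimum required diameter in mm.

67.9 mm

For a solid shaft τ_max = 16T/(πd³), so d = (16T/(π τ_allow))^(1/3) = (16·7440/(π·1.21×10^8))^(1/3) = 0.06791 m.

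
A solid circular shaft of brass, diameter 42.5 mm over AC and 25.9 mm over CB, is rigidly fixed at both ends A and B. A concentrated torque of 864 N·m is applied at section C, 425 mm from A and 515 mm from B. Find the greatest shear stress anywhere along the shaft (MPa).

Compatibility: T_A·a/J_AC = T_B·b/J_CB with T_A + T_B = T₀.
J_AC = 3.20×10^-7 m⁴, J_CB = 4.42×10^-8 m⁴, so T_A = T₀·(J_AC/a)/((J_AC/a)+(J_CB/b)) = 775.7 N·m, T_B = 88.29 N·m.
τ in each portion: τ_AC = 5.15×10^7 Pa, τ_CB = 2.59×10^7 Pa; maximum is in AC.
τ_max = T_AC·r/J = 775.7·0.0213/3.20×10^-7 = 5.146×10^7 Pa.

51.5 MPa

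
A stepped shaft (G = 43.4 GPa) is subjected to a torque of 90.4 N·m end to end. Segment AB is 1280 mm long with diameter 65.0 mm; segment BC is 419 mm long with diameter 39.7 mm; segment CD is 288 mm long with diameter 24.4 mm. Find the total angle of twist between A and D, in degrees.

1.28°

J_AB = π(0.0650)⁴/32 = 1.75×10^-6 m⁴; J_BC = π(0.0397)⁴/32 = 2.44×10^-7 m⁴; J_CD = π(0.0244)⁴/32 = 3.48×10^-8 m⁴.
θ = (T/G)·Σ L_i/J_i = (90.40/43.4×10⁹)·(1.28/1.75×10^-6 + 0.419/2.44×10^-7 + 0.288/3.48×10^-8) = 0.02234 rad.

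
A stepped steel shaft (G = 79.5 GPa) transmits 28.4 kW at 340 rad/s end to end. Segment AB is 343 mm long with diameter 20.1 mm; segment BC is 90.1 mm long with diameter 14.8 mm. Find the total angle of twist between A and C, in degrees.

ω = 340 rad/s, so T = P/ω = 28.4×10³ / 340.0 = 83.53 N·m.
J_AB = π(0.0201)⁴/32 = 1.60×10^-8 m⁴; J_BC = π(0.0148)⁴/32 = 4.71×10^-9 m⁴.
θ = (T/G)·Σ L_i/J_i = (83.53/79.5×10⁹)·(0.343/1.60×10^-8 + 0.0901/4.71×10^-9) = 0.04259 rad.

2.44°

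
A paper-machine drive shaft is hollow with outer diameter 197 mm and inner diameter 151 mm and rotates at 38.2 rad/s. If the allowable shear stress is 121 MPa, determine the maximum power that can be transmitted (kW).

4540 kW

J = π(d_o⁴ − d_i⁴)/32 = π(0.197⁴ − 0.151⁴)/32 = 9.683×10^-5 m⁴.
T_max = τ_allow·J/r = 1.21×10^8 × 9.683×10^-5 / 0.0985 = 118900 N·m.
ω = 38.2 rad/s, so P_max = T_max·ω = 4.544×10^6 W.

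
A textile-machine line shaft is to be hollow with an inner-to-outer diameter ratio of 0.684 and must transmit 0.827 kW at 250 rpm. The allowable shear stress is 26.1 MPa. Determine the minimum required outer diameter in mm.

ω = 2π·250/60 = 26.18 rad/s, so T = P/ω = 0.827×10³ / 26.18 = 31.59 N·m.
For a hollow shaft with d_i/d_o = 0.684: τ_max = 16T/(π d_o³ (1−k⁴)), so d_o = [16T/(π τ_allow (1−k⁴))]^(1/3) = [16·31.59/(π·2.61×10^7·0.7811)]^(1/3) = 0.01991 m.

19.9 mm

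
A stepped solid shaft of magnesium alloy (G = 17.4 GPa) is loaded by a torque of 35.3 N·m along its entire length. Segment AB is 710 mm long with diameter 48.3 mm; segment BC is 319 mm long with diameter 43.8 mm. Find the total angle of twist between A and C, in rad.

J_AB = π(0.0483)⁴/32 = 5.34×10^-7 m⁴; J_BC = π(0.0438)⁴/32 = 3.61×10^-7 m⁴.
θ = (T/G)·Σ L_i/J_i = (35.30/17.4×10⁹)·(0.710/5.34×10^-7 + 0.319/3.61×10^-7) = 4.487×10^-3 rad.

0.00449 rad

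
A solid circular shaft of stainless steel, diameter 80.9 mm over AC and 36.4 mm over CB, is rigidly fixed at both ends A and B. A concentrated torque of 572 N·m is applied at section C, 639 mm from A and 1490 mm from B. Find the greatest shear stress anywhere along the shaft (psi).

Compatibility: T_A·a/J_AC = T_B·b/J_CB with T_A + T_B = T₀.
J_AC = 4.21×10^-6 m⁴, J_CB = 1.72×10^-7 m⁴, so T_A = T₀·(J_AC/a)/((J_AC/a)+(J_CB/b)) = 562.1 N·m, T_B = 9.880 N·m.
τ in each portion: τ_AC = 5.41×10^6 Pa, τ_CB = 1.04×10^6 Pa; maximum is in AC.
τ_max = T_AC·r/J = 562.1·0.0404/4.21×10^-6 = 5.407×10^6 Pa.

784 psi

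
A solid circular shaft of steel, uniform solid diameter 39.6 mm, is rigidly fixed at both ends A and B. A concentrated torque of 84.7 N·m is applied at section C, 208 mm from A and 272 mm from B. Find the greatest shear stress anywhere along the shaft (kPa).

With uniform GJ and both ends fixed, compatibility θ_AC = θ_CB gives T_A·a = T_B·b, together with T_A + T_B = T₀.
T_A = T₀·b/(a+b) = 84.70·272/480.0 = 48.00 N·m; T_B = 36.70 N·m.
τ in each portion: τ_AC = 3.94×10^6 Pa, τ_CB = 3.01×10^6 Pa; maximum is in AC.
τ_max = T_AC·r/J = 48.00·0.0198/2.41×10^-7 = 3.936×10^6 Pa.

3940 kPa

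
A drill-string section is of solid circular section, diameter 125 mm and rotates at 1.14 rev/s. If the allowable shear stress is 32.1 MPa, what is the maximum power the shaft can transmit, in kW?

88.2 kW

J = πd⁴/32 = π(0.125)⁴/32 = 2.397×10^-5 m⁴.
T_max = τ_allow·J/r = 3.21×10^7 × 2.397×10^-5 / 0.0625 = 12310 N·m.
ω = 2π·1.14 = 7.163 rad/s, so P_max = T_max·ω = 8.818×10^4 W.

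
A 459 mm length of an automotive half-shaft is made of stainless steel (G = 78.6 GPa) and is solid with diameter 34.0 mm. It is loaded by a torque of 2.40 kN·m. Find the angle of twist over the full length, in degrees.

6.12°

J = πd⁴/32 = π(0.0340)⁴/32 = 1.312×10^-7 m⁴.
θ = T·L/(G·J) = 2400 × 0.459 / (78.6×10⁹ × 1.312×10^-7) = 0.1068 rad.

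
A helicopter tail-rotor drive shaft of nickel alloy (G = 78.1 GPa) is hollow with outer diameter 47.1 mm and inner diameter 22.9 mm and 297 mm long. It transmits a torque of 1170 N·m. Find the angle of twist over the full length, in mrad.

J = π(d_o⁴ − d_i⁴)/32 = π(0.0471⁴ − 0.0229⁴)/32 = 4.562×10^-7 m⁴.
θ = T·L/(G·J) = 1170 × 0.297 / (78.1×10⁹ × 4.562×10^-7) = 9.754×10^-3 rad.

9.75 mrad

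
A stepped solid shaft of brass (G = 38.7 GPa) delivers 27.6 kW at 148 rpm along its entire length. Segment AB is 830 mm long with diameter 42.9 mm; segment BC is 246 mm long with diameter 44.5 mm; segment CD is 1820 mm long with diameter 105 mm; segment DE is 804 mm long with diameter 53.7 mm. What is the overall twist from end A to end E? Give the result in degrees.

ω = 2π·148/60 = 15.50 rad/s, so T = P/ω = 27.6×10³ / 15.50 = 1781 N·m.
J_AB = π(0.0429)⁴/32 = 3.33×10^-7 m⁴; J_BC = π(0.0445)⁴/32 = 3.85×10^-7 m⁴; J_CD = π(0.105)⁴/32 = 1.19×10^-5 m⁴; J_DE = π(0.0537)⁴/32 = 8.16×10^-7 m⁴.
θ = (T/G)·Σ L_i/J_i = (1781/38.7×10⁹)·(0.830/3.33×10^-7 + 0.246/3.85×10^-7 + 1.82/1.19×10^-5 + 0.804/8.16×10^-7) = 0.1966 rad.

11.3°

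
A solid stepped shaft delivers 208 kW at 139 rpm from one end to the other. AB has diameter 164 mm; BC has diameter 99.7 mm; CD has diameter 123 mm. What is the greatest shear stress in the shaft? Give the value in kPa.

ω = 2π·139/60 = 14.56 rad/s, so T = P/ω = 208×10³ / 14.56 = 14290 N·m.
Under the same torque, τ_max = 16T/(πd³) is largest where d is smallest — segment BC (d = 99.7 mm).
τ_max = 16·14290/(π·(0.0997)³) = 7.344×10^7 Pa.

73400 kPa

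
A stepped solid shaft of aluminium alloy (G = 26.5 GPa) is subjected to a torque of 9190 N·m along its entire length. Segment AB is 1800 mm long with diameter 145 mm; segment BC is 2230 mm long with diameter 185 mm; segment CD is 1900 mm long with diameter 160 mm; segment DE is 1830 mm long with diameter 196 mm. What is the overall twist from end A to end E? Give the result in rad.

J_AB = π(0.145)⁴/32 = 4.34×10^-5 m⁴; J_BC = π(0.185)⁴/32 = 1.15×10^-4 m⁴; J_CD = π(0.160)⁴/32 = 6.43×10^-5 m⁴; J_DE = π(0.196)⁴/32 = 1.45×10^-4 m⁴.
θ = (T/G)·Σ L_i/J_i = (9190/26.5×10⁹)·(1.80/4.34×10^-5 + 2.23/1.15×10^-4 + 1.90/6.43×10^-5 + 1.83/1.45×10^-4) = 0.03573 rad.

0.0357 rad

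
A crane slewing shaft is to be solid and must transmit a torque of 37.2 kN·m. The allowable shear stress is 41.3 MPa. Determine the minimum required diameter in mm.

166 mm

For a solid shaft τ_max = 16T/(πd³), so d = (16T/(π τ_allow))^(1/3) = (16·37200/(π·4.13×10^7))^(1/3) = 0.1662 m.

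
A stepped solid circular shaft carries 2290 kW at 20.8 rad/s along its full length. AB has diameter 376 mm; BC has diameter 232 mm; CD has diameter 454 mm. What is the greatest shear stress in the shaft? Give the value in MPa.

ω = 20.8 rad/s, so T = P/ω = 2290×10³ / 20.80 = 110100 N·m.
Under the same torque, τ_max = 16T/(πd³) is largest where d is smallest — segment BC (d = 232 mm).
τ_max = 16·110100/(π·(0.232)³) = 4.490×10^7 Pa.

44.9 MPa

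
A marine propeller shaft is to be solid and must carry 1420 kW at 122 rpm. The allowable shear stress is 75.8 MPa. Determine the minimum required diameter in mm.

ω = 2π·122/60 = 12.78 rad/s, so T = P/ω = 1420×10³ / 12.78 = 111100 N·m.
For a solid shaft τ_max = 16T/(πd³), so d = (16T/(π τ_allow))^(1/3) = (16·111100/(π·7.58×10^7))^(1/3) = 0.1955 m.

195 mm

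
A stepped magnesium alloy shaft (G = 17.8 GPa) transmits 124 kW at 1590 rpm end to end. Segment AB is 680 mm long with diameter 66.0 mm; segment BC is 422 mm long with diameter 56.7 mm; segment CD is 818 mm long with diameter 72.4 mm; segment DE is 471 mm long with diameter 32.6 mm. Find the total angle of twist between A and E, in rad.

ω = 2π·1590/60 = 166.5 rad/s, so T = P/ω = 124×10³ / 166.5 = 744.7 N·m.
J_AB = π(0.0660)⁴/32 = 1.86×10^-6 m⁴; J_BC = π(0.0567)⁴/32 = 1.01×10^-6 m⁴; J_CD = π(0.0724)⁴/32 = 2.70×10^-6 m⁴; J_DE = π(0.0326)⁴/32 = 1.11×10^-7 m⁴.
θ = (T/G)·Σ L_i/J_i = (744.7/17.8×10⁹)·(0.680/1.86×10^-6 + 0.422/1.01×10^-6 + 0.818/2.70×10^-6 + 0.471/1.11×10^-7) = 0.2231 rad.

0.223 rad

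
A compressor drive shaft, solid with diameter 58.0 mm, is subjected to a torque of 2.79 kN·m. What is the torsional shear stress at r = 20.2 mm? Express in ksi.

J = πd⁴/32 = π(0.0580)⁴/32 = 1.111×10^-6 m⁴.
Shear stress varies linearly with radius: τ = T·r/J = 2790 × 0.0202 / 1.111×10^-6 = 5.073×10^7 Pa.

7.36 ksi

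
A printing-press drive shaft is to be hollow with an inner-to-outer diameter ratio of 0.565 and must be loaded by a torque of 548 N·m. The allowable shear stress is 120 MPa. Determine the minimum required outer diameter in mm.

For a hollow shaft with d_i/d_o = 0.565: τ_max = 16T/(π d_o³ (1−k⁴)), so d_o = [16T/(π τ_allow (1−k⁴))]^(1/3) = [16·548.0/(π·1.20×10^8·0.8981)]^(1/3) = 0.02959 m.

29.6 mm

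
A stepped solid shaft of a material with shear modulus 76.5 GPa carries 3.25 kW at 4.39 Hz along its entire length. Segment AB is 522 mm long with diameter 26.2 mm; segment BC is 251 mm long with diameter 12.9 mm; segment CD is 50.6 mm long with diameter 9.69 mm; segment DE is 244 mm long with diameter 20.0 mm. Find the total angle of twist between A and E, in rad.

ω = 2π·4.39 = 27.58 rad/s, so T = P/ω = 3.25×10³ / 27.58 = 117.8 N·m.
J_AB = π(0.0262)⁴/32 = 4.63×10^-8 m⁴; J_BC = π(0.0129)⁴/32 = 2.72×10^-9 m⁴; J_CD = π(0.00969)⁴/32 = 8.66×10^-10 m⁴; J_DE = π(0.0200)⁴/32 = 1.57×10^-8 m⁴.
θ = (T/G)·Σ L_i/J_i = (117.8/76.5×10⁹)·(0.522/4.63×10^-8 + 0.251/2.72×10^-9 + 0.0506/8.66×10^-10 + 0.244/1.57×10^-8) = 0.2735 rad.

0.274 rad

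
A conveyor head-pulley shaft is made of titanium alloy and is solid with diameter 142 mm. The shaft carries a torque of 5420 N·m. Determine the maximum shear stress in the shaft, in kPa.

J = πd⁴/32 = π(0.142)⁴/32 = 3.992×10^-5 m⁴.
τ_max = T·r/J = 5420 × 0.0710 / 3.992×10^-5 = 9.641×10^6 Pa.

9640 kPa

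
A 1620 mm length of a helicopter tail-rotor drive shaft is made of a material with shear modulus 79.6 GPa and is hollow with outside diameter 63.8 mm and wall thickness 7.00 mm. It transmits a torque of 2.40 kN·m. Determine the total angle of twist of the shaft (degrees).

2.74°

J = π(d_o⁴ − d_i⁴)/32 = π(0.0638⁴ − 0.0498⁴)/32 = 1.023×10^-6 m⁴.
θ = T·L/(G·J) = 2400 × 1.62 / (79.6×10⁹ × 1.023×10^-6) = 0.04776 rad.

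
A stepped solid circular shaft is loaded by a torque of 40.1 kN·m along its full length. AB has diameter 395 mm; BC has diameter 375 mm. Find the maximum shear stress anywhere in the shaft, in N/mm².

3.87 N/mm²

Under the same torque, τ_max = 16T/(πd³) is largest where d is smallest — segment BC (d = 375 mm).
τ_max = 16·40100/(π·(0.375)³) = 3.873×10^6 Pa.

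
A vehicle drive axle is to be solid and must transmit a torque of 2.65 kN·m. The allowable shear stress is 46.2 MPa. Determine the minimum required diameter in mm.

For a solid shaft τ_max = 16T/(πd³), so d = (16T/(π τ_allow))^(1/3) = (16·2650/(π·4.62×10^7))^(1/3) = 0.06635 m.

66.4 mm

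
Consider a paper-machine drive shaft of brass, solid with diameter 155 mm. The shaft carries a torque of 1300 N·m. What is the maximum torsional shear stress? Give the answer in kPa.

1780 kPa

J = πd⁴/32 = π(0.155)⁴/32 = 5.667×10^-5 m⁴.
τ_max = T·r/J = 1300 × 0.0775 / 5.667×10^-5 = 1.778×10^6 Pa.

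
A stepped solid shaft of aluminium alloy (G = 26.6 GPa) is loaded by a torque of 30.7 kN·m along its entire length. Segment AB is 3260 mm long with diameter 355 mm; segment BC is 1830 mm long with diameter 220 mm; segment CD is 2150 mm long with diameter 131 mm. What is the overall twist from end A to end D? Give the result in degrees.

5.58°

J_AB = π(0.355)⁴/32 = 1.56×10^-3 m⁴; J_BC = π(0.220)⁴/32 = 2.30×10^-4 m⁴; J_CD = π(0.131)⁴/32 = 2.89×10^-5 m⁴.
θ = (T/G)·Σ L_i/J_i = (30700/26.6×10⁹)·(3.26/1.56×10^-3 + 1.83/2.30×10^-4 + 2.15/2.89×10^-5) = 0.09742 rad.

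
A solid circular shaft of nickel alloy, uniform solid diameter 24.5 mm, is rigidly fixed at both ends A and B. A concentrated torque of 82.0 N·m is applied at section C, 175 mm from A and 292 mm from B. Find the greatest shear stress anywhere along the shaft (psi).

2580 psi

With uniform GJ and both ends fixed, compatibility θ_AC = θ_CB gives T_A·a = T_B·b, together with T_A + T_B = T₀.
T_A = T₀·b/(a+b) = 82.00·292/467.0 = 51.27 N·m; T_B = 30.73 N·m.
τ in each portion: τ_AC = 1.78×10^7 Pa, τ_CB = 1.06×10^7 Pa; maximum is in AC.
τ_max = T_AC·r/J = 51.27·0.0123/3.54×10^-8 = 1.776×10^7 Pa.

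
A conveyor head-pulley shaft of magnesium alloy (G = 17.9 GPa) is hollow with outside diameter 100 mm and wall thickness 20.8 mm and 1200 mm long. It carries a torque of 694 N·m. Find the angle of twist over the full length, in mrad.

J = π(d_o⁴ − d_i⁴)/32 = π(0.100⁴ − 0.0584⁴)/32 = 8.676×10^-6 m⁴.
θ = T·L/(G·J) = 694.0 × 1.20 / (17.9×10⁹ × 8.676×10^-6) = 5.363×10^-3 rad.

5.36 mrad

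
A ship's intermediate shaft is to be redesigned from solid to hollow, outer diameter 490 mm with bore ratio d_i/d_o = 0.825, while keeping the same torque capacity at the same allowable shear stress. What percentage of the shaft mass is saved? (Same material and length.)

51.6 %

Equal τ_max and T ⇒ the solid shaft needs d_s³ = d_o³(1−k⁴), so d_s = 490·(1−0.825⁴)^(1/3) = 398.2 mm.
Area ratio A_h/A_s = d_o²(1−k²)/d_s² = (1−k²)/(1−k⁴)^(2/3) = 0.4836.
Mass saving = 1 − 0.4836 = 51.6 %.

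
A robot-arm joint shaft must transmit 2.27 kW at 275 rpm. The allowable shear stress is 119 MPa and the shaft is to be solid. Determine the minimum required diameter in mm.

ω = 2π·275/60 = 28.80 rad/s, so T = P/ω = 2.27×10³ / 28.80 = 78.83 N·m.
For a solid shaft τ_max = 16T/(πd³), so d = (16T/(π τ_allow))^(1/3) = (16·78.83/(π·1.19×10^8))^(1/3) = 0.01500 m.

15.0 mm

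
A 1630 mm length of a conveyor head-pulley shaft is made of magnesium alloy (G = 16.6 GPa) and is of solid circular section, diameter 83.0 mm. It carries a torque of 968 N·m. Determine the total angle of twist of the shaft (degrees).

J = πd⁴/32 = π(0.0830)⁴/32 = 4.659×10^-6 m⁴.
θ = T·L/(G·J) = 968.0 × 1.63 / (16.6×10⁹ × 4.659×10^-6) = 0.02040 rad.

1.17°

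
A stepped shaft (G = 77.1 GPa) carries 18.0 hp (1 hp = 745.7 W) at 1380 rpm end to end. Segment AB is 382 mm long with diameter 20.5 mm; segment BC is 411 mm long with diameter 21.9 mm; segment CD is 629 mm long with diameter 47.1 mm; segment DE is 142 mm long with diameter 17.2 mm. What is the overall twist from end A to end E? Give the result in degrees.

4.01°

ω = 2π·1380/60 = 144.5 rad/s, so T = P/ω = 18.0×745.7 / 144.5 = 92.88 N·m.
J_AB = π(0.0205)⁴/32 = 1.73×10^-8 m⁴; J_BC = π(0.0219)⁴/32 = 2.26×10^-8 m⁴; J_CD = π(0.0471)⁴/32 = 4.83×10^-7 m⁴; J_DE = π(0.0172)⁴/32 = 8.59×10^-9 m⁴.
θ = (T/G)·Σ L_i/J_i = (92.88/77.1×10⁹)·(0.382/1.73×10^-8 + 0.411/2.26×10^-8 + 0.629/4.83×10^-7 + 0.142/8.59×10^-9) = 0.06994 rad.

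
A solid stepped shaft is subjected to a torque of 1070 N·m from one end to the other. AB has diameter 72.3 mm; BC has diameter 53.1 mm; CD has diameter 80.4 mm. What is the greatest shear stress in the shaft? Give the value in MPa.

Under the same torque, τ_max = 16T/(πd³) is largest where d is smallest — segment BC (d = 53.1 mm).
τ_max = 16·1070/(π·(0.0531)³) = 3.640×10^7 Pa.

36.4 MPa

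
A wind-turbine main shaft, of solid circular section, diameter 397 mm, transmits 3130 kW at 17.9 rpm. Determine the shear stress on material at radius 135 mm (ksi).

13.4 ksi

ω = 2π·17.9/60 = 1.874 rad/s, so T = P/ω = 3130×10³ / 1.874 = 1.670e6 N·m.
J = πd⁴/32 = π(0.397)⁴/32 = 2.439×10^-3 m⁴.
Shear stress varies linearly with radius: τ = T·r/J = 1.670e6 × 0.135 / 2.439×10^-3 = 9.243×10^7 Pa.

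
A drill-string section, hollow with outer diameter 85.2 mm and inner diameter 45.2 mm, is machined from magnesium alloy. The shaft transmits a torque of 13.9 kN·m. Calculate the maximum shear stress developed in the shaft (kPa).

J = π(d_o⁴ − d_i⁴)/32 = π(0.0852⁴ − 0.0452⁴)/32 = 4.763×10^-6 m⁴.
τ_max = T·r/J = 13900 × 0.0426 / 4.763×10^-6 = 1.243×10^8 Pa.

124000 kPa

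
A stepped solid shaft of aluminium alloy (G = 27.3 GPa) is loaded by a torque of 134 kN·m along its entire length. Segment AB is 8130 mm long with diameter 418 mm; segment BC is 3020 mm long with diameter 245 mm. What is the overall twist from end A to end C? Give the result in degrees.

3.16°

J_AB = π(0.418)⁴/32 = 3.00×10^-3 m⁴; J_BC = π(0.245)⁴/32 = 3.54×10^-4 m⁴.
θ = (T/G)·Σ L_i/J_i = (134000/27.3×10⁹)·(8.13/3.00×10^-3 + 3.02/3.54×10^-4) = 0.05522 rad.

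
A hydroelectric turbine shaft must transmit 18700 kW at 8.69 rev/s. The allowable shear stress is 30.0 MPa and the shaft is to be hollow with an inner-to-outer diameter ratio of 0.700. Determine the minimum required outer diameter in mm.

ω = 2π·8.69 = 54.60 rad/s, so T = P/ω = 18700×10³ / 54.60 = 342500 N·m.
For a hollow shaft with d_i/d_o = 0.700: τ_max = 16T/(π d_o³ (1−k⁴)), so d_o = [16T/(π τ_allow (1−k⁴))]^(1/3) = [16·342500/(π·3.00×10^7·0.7599)]^(1/3) = 0.4245 m.

425 mm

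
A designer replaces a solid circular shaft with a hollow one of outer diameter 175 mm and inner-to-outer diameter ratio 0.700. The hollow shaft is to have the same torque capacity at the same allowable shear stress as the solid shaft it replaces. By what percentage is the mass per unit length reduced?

Equal τ_max and T ⇒ the solid shaft needs d_s³ = d_o³(1−k⁴), so d_s = 175·(1−0.700⁴)^(1/3) = 159.7 mm.
Area ratio A_h/A_s = d_o²(1−k²)/d_s² = (1−k²)/(1−k⁴)^(2/3) = 0.6124.
Mass saving = 1 − 0.6124 = 38.8 %.

38.8 %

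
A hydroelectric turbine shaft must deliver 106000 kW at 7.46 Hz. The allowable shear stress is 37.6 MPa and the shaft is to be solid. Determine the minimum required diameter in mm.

674 mm

ω = 2π·7.46 = 46.87 rad/s, so T = P/ω = 106000×10³ / 46.87 = 2.261e6 N·m.
For a solid shaft τ_max = 16T/(πd³), so d = (16T/(π τ_allow))^(1/3) = (16·2.261e6/(π·3.76×10^7))^(1/3) = 0.6741 m.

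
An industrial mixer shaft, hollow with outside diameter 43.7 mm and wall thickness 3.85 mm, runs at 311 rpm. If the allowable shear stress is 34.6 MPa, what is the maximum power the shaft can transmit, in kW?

9.96 kW

J = π(d_o⁴ − d_i⁴)/32 = π(0.0437⁴ − 0.0360⁴)/32 = 1.931×10^-7 m⁴.
T_max = τ_allow·J/r = 3.46×10^7 × 1.931×10^-7 / 0.0219 = 305.8 N·m.
ω = 2π·311/60 = 32.57 rad/s, so P_max = T_max·ω = 9961 W.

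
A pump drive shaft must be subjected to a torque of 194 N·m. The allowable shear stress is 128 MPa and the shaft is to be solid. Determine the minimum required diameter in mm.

19.8 mm

For a solid shaft τ_max = 16T/(πd³), so d = (16T/(π τ_allow))^(1/3) = (16·194.0/(π·1.28×10^8))^(1/3) = 0.01976 m.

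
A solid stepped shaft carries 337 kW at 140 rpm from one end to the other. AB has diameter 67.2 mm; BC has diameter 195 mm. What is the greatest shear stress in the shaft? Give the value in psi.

ω = 2π·140/60 = 14.66 rad/s, so T = P/ω = 337×10³ / 14.66 = 22990 N·m.
Under the same torque, τ_max = 16T/(πd³) is largest where d is smallest — segment AB (d = 67.2 mm).
τ_max = 16·22990/(π·(0.0672)³) = 3.858×10^8 Pa.

56000 psi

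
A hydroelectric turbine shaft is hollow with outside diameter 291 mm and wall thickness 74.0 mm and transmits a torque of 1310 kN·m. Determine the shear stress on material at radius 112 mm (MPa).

J = π(d_o⁴ − d_i⁴)/32 = π(0.291⁴ − 0.143⁴)/32 = 6.629×10^-4 m⁴.
Shear stress varies linearly with radius: τ = T·r/J = 1.310e6 × 0.112 / 6.629×10^-4 = 2.213×10^8 Pa.

221 MPa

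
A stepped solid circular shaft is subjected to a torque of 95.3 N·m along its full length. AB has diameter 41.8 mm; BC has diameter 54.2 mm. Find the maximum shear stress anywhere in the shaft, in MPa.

Under the same torque, τ_max = 16T/(πd³) is largest where d is smallest — segment AB (d = 41.8 mm).
τ_max = 16·95.30/(π·(0.0418)³) = 6.646×10^6 Pa.

6.65 MPa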